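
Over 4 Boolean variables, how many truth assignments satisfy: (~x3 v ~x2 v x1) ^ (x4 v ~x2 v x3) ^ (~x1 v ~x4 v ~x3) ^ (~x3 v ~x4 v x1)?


Enumerate all 16 truth assignments over 4 variables.
Test each against every clause.
Satisfying assignments found: 9.

9


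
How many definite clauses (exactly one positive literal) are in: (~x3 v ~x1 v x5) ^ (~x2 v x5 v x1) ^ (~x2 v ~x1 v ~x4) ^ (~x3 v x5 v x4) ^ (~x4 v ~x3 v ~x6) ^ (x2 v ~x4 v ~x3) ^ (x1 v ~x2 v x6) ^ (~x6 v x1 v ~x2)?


A definite clause has exactly one positive literal.
Clause 1: 1 positive -> definite
Clause 2: 2 positive -> not definite
Clause 3: 0 positive -> not definite
Clause 4: 2 positive -> not definite
Clause 5: 0 positive -> not definite
Clause 6: 1 positive -> definite
Clause 7: 2 positive -> not definite
Clause 8: 1 positive -> definite
Definite clause count = 3.

3


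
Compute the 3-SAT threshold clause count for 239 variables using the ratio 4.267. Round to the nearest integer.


The 3-SAT phase transition occurs at approximately 4.267 clauses per variable.
m = 4.267 * 239 = 1019.813.
Rounded to nearest integer: 1020.

1020


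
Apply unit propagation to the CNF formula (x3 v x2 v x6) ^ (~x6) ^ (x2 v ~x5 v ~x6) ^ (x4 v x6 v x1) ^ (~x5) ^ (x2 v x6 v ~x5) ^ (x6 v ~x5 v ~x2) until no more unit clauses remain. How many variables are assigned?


Unit propagation repeatedly assigns the literal in any unit clause, then simplifies.
Assignments in order: x6 = F, x5 = F.
No further unit clauses remain.
Total variables assigned = 2.

2


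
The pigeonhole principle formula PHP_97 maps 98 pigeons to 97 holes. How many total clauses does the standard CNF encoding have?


The PHP encoding has two parts:
1) At-least-one-hole clauses: 98 (one per pigeon, each with 97 literals).
2) At-most-one-pigeon-per-hole clauses: 97 holes * C(98,2) = 97 * 4753 = 461041.
Total clauses = 98 + 461041 = 461139.

461139


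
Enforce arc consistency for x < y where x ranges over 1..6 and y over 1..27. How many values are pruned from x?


For the constraint x < y, x needs a supporting value in y's domain.
x can be at most 26 (one less than y's maximum).
Valid x values from domain: 6 out of 6.
Pruned = 6 - 6 = 0.

0


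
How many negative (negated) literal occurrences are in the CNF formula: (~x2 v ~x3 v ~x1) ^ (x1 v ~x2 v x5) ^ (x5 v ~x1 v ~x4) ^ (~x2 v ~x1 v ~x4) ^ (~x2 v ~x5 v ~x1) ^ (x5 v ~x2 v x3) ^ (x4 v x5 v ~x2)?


Scan each clause for negated literals.
Clause 1: 3 negative; Clause 2: 1 negative; Clause 3: 2 negative; Clause 4: 3 negative; Clause 5: 3 negative; Clause 6: 1 negative; Clause 7: 1 negative.
Total negative literal occurrences = 14.

14


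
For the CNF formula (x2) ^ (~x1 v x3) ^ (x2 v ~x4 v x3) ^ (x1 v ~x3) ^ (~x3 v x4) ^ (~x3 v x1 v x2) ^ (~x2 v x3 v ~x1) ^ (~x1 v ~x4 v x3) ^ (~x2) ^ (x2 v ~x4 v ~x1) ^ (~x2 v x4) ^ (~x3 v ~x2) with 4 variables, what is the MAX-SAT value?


Enumerate all 16 truth assignments.
For each, count how many of the 12 clauses are satisfied.
The formula is not fully satisfiable, so the maximum is below 12.
Maximum simultaneously satisfiable clauses = 11.

11


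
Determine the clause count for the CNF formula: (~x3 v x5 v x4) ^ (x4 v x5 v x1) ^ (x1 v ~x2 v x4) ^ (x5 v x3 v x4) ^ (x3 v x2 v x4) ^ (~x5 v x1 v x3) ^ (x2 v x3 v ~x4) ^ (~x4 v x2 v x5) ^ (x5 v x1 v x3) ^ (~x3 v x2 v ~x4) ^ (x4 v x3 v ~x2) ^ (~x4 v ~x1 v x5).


Each group enclosed in parentheses joined by ^ is one clause.
Counting the conjuncts: 12 clauses.

12


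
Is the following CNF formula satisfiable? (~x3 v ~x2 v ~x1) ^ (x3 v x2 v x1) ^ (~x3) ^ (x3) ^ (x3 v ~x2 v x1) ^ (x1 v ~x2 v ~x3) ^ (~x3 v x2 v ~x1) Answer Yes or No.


Check all 8 possible truth assignments.
Number of satisfying assignments found: 0.
The formula is unsatisfiable.

No


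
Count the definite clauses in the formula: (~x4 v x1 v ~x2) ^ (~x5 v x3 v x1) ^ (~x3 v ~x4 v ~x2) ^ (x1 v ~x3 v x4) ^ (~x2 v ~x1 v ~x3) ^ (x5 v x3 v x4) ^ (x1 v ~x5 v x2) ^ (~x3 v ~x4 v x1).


A definite clause has exactly one positive literal.
Clause 1: 1 positive -> definite
Clause 2: 2 positive -> not definite
Clause 3: 0 positive -> not definite
Clause 4: 2 positive -> not definite
Clause 5: 0 positive -> not definite
Clause 6: 3 positive -> not definite
Clause 7: 2 positive -> not definite
Clause 8: 1 positive -> definite
Definite clause count = 2.

2


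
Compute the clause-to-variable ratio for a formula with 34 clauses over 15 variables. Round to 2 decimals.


Clause-to-variable ratio = clauses / variables.
34 / 15 = 2.27.

2.27


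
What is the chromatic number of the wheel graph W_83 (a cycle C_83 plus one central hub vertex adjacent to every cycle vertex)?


W_83 consists of the cycle C_83 together with a hub vertex adjacent to every cycle vertex.
The cycle C_83 needs 3 colors (odd cycle -> 3).
The hub is adjacent to every cycle vertex, so it must receive a new color distinct from all of them.
Chromatic number = 3 + 1 = 4.

4


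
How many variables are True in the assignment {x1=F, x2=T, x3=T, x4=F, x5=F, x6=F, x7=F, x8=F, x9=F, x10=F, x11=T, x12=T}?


The weight is the number of variables assigned True.
True variables: x2, x3, x11, x12.
Weight = 4.

4


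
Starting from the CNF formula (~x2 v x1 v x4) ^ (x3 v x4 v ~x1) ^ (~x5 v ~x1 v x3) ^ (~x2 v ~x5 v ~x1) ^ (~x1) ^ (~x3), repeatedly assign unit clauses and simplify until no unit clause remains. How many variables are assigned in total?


Unit propagation repeatedly assigns the literal in any unit clause, then simplifies.
Assignments in order: x1 = F, x3 = F.
No further unit clauses remain.
Total variables assigned = 2.

2


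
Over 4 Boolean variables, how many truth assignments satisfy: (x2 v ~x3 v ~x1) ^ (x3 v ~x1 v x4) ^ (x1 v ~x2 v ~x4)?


Enumerate all 16 truth assignments over 4 variables.
Test each against every clause.
Satisfying assignments found: 10.

10


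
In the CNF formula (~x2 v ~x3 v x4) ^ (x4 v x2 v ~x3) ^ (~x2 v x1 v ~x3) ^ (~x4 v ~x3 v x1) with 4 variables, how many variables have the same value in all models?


Find all satisfying assignments: 10 model(s).
Check which variables have the same value in every model.
No variable is fixed across all models.
Backbone size = 0.

0


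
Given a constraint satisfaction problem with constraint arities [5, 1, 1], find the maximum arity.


The arities are: 5, 1, 1.
Scan for the maximum value.
Maximum arity = 5.

5


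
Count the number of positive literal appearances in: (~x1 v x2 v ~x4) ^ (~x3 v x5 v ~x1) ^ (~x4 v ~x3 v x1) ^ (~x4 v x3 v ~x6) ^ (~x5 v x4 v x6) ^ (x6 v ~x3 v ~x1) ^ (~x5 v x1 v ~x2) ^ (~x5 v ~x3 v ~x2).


Scan each clause for unnegated literals.
Clause 1: 1 positive; Clause 2: 1 positive; Clause 3: 1 positive; Clause 4: 1 positive; Clause 5: 2 positive; Clause 6: 1 positive; Clause 7: 1 positive; Clause 8: 0 positive.
Total positive literal occurrences = 8.

8


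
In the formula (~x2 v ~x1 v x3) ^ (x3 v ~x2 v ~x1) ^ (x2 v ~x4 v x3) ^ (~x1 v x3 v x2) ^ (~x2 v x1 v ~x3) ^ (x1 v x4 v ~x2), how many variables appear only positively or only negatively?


A pure literal appears in only one polarity across all clauses.
No pure literals found.
Count = 0.

0


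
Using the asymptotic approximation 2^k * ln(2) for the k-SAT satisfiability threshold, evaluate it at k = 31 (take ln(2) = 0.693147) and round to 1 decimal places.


Using the asymptotic formula: threshold ~ 2^k * ln(2).
2^31 = 2147483648.
2147483648 * 0.693147 = 1488521848.2.

1488521848.2


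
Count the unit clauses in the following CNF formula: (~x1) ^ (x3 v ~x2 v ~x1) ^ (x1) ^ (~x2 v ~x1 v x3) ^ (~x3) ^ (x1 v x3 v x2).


A unit clause contains exactly one literal.
Unit clauses found: (~x1), (x1), (~x3).
Count = 3.

3


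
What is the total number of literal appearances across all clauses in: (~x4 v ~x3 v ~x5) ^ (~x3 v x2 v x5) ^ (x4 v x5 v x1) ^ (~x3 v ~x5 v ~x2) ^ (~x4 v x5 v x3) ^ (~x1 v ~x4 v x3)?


Clause lengths: 3, 3, 3, 3, 3, 3.
Sum = 3 + 3 + 3 + 3 + 3 + 3 = 18.

18


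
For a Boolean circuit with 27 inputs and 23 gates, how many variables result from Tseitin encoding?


The Tseitin transformation introduces one auxiliary variable per gate.
Total variables = inputs + gates = 27 + 23 = 50.

50


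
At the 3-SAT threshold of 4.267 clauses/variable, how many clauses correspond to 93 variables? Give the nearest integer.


The 3-SAT phase transition occurs at approximately 4.267 clauses per variable.
m = 4.267 * 93 = 396.831.
Rounded to nearest integer: 397.

397


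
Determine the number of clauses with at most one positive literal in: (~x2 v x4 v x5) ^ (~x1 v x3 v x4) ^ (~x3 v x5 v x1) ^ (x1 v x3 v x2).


A Horn clause has at most one positive literal.
Clause 1: 2 positive lit(s) -> not Horn
Clause 2: 2 positive lit(s) -> not Horn
Clause 3: 2 positive lit(s) -> not Horn
Clause 4: 3 positive lit(s) -> not Horn
Total Horn clauses = 0.

0


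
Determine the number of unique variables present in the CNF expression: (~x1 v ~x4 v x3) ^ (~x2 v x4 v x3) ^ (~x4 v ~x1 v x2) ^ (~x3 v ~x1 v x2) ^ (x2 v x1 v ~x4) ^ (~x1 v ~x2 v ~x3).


Identify each distinct variable in the formula.
Variables found: x1, x2, x3, x4.
Total distinct variables = 4.

4


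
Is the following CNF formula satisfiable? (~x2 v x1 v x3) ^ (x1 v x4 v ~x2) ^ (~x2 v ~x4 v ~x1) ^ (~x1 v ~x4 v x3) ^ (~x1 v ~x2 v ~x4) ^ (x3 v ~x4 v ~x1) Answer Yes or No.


Check all 16 possible truth assignments.
Number of satisfying assignments found: 10.
The formula is satisfiable.

Yes


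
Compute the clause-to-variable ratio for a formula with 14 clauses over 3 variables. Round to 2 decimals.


Clause-to-variable ratio = clauses / variables.
14 / 3 = 4.67.

4.67


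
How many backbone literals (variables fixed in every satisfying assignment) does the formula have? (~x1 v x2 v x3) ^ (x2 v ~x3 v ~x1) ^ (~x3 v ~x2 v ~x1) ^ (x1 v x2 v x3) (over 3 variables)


Find all satisfying assignments: 4 model(s).
Check which variables have the same value in every model.
No variable is fixed across all models.
Backbone size = 0.

0


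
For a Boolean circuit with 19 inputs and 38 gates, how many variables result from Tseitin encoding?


The Tseitin transformation introduces one auxiliary variable per gate.
Total variables = inputs + gates = 19 + 38 = 57.

57


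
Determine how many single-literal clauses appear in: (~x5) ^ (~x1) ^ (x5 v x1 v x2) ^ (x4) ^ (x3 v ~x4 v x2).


A unit clause contains exactly one literal.
Unit clauses found: (~x5), (~x1), (x4).
Count = 3.

3


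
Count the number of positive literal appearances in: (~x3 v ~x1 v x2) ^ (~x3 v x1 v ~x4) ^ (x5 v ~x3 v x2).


Scan each clause for unnegated literals.
Clause 1: 1 positive; Clause 2: 1 positive; Clause 3: 2 positive.
Total positive literal occurrences = 4.

4


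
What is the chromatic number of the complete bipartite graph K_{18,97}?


K_{18,97} is bipartite by definition: the two parts are independent sets, with every edge crossing between them.
Color all vertices in one part with color 1 and all vertices in the other part with color 2.
Since the graph has at least one edge, one color does not suffice.
Chromatic number = 2.

2


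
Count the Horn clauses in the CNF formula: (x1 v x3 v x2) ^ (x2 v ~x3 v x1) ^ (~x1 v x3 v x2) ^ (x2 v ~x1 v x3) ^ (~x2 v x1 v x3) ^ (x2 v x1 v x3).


A Horn clause has at most one positive literal.
Clause 1: 3 positive lit(s) -> not Horn
Clause 2: 2 positive lit(s) -> not Horn
Clause 3: 2 positive lit(s) -> not Horn
Clause 4: 2 positive lit(s) -> not Horn
Clause 5: 2 positive lit(s) -> not Horn
Clause 6: 3 positive lit(s) -> not Horn
Total Horn clauses = 0.

0


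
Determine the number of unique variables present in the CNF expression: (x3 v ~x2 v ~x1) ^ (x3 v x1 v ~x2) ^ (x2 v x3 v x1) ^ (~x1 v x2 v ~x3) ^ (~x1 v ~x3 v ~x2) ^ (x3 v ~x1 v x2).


Identify each distinct variable in the formula.
Variables found: x1, x2, x3.
Total distinct variables = 3.

3


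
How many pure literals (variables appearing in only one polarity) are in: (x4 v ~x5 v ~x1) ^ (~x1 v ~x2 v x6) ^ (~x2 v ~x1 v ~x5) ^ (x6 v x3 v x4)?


A pure literal appears in only one polarity across all clauses.
Pure literals: x1 (negative only), x2 (negative only), x3 (positive only), x4 (positive only), x5 (negative only), x6 (positive only).
Count = 6.

6


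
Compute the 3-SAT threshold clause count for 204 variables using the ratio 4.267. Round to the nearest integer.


The 3-SAT phase transition occurs at approximately 4.267 clauses per variable.
m = 4.267 * 204 = 870.468.
Rounded to nearest integer: 870.

870


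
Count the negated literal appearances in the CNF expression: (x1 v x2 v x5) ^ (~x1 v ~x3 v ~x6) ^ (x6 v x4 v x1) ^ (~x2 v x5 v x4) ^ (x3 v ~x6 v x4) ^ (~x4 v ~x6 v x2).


Scan each clause for negated literals.
Clause 1: 0 negative; Clause 2: 3 negative; Clause 3: 0 negative; Clause 4: 1 negative; Clause 5: 1 negative; Clause 6: 2 negative.
Total negative literal occurrences = 7.

7


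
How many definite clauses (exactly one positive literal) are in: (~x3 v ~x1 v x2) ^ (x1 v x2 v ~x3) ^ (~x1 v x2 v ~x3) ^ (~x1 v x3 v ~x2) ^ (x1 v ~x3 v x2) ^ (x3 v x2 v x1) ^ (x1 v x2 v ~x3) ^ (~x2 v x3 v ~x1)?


A definite clause has exactly one positive literal.
Clause 1: 1 positive -> definite
Clause 2: 2 positive -> not definite
Clause 3: 1 positive -> definite
Clause 4: 1 positive -> definite
Clause 5: 2 positive -> not definite
Clause 6: 3 positive -> not definite
Clause 7: 2 positive -> not definite
Clause 8: 1 positive -> definite
Definite clause count = 4.

4


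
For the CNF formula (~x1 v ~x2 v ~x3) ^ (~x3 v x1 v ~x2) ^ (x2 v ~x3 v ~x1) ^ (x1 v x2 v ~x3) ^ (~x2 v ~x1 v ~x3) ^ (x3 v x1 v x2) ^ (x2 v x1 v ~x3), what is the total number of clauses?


Each group enclosed in parentheses joined by ^ is one clause.
Counting the conjuncts: 7 clauses.

7


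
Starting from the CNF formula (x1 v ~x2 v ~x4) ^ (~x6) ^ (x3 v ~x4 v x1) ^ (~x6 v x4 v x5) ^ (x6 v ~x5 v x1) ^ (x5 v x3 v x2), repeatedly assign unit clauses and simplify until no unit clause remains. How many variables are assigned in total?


Unit propagation repeatedly assigns the literal in any unit clause, then simplifies.
Assignments in order: x6 = F.
No further unit clauses remain.
Total variables assigned = 1.

1


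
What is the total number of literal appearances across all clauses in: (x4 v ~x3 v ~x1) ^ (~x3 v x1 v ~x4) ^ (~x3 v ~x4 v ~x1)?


Clause lengths: 3, 3, 3.
Sum = 3 + 3 + 3 = 9.

9


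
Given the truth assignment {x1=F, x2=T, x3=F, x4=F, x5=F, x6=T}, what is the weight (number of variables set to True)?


The weight is the number of variables assigned True.
True variables: x2, x6.
Weight = 2.

2


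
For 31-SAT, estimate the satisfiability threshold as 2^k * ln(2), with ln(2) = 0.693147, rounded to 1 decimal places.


Using the asymptotic formula: threshold ~ 2^k * ln(2).
2^31 = 2147483648.
2147483648 * 0.693147 = 1488521848.2.

1488521848.2


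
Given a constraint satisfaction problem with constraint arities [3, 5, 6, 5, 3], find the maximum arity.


The arities are: 3, 5, 6, 5, 3.
Scan for the maximum value.
Maximum arity = 6.

6


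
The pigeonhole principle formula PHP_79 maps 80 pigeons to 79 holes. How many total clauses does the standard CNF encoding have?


The PHP encoding has two parts:
1) At-least-one-hole clauses: 80 (one per pigeon, each with 79 literals).
2) At-most-one-pigeon-per-hole clauses: 79 holes * C(80,2) = 79 * 3160 = 249640.
Total clauses = 80 + 249640 = 249720.

249720


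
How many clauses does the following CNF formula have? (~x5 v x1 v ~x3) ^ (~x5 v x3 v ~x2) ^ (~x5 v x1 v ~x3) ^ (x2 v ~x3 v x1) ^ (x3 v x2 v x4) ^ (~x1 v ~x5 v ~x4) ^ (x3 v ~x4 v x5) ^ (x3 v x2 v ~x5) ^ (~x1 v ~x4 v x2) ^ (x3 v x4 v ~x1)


Each group enclosed in parentheses joined by ^ is one clause.
Counting the conjuncts: 10 clauses.

10


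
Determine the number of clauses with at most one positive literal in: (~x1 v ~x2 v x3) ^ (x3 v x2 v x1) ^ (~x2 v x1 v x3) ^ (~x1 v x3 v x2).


A Horn clause has at most one positive literal.
Clause 1: 1 positive lit(s) -> Horn
Clause 2: 3 positive lit(s) -> not Horn
Clause 3: 2 positive lit(s) -> not Horn
Clause 4: 2 positive lit(s) -> not Horn
Total Horn clauses = 1.

1


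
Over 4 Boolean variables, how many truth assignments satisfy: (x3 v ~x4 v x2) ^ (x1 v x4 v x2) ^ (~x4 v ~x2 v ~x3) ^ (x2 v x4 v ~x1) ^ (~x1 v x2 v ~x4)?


Enumerate all 16 truth assignments over 4 variables.
Test each against every clause.
Satisfying assignments found: 7.

7


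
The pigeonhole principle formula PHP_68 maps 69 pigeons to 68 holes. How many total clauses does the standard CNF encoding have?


The PHP encoding has two parts:
1) At-least-one-hole clauses: 69 (one per pigeon, each with 68 literals).
2) At-most-one-pigeon-per-hole clauses: 68 holes * C(69,2) = 68 * 2346 = 159528.
Total clauses = 69 + 159528 = 159597.

159597


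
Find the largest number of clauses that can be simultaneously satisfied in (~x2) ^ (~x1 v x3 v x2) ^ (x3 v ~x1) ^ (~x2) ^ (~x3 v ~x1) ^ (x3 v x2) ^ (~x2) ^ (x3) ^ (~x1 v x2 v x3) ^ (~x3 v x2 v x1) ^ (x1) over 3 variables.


Enumerate all 8 truth assignments.
For each, count how many of the 11 clauses are satisfied.
The formula is not fully satisfiable, so the maximum is below 11.
Maximum simultaneously satisfiable clauses = 10.

10


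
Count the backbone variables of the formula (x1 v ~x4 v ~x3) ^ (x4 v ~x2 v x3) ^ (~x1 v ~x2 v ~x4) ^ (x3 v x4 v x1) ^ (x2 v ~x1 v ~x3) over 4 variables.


Find all satisfying assignments: 7 model(s).
Check which variables have the same value in every model.
No variable is fixed across all models.
Backbone size = 0.

0


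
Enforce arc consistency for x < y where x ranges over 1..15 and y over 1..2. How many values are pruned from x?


For the constraint x < y, x needs a supporting value in y's domain.
x can be at most 1 (one less than y's maximum).
Valid x values from domain: 1 out of 15.
Pruned = 15 - 1 = 14.

14


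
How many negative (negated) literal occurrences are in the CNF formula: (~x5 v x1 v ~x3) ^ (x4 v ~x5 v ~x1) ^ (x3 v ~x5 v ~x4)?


Scan each clause for negated literals.
Clause 1: 2 negative; Clause 2: 2 negative; Clause 3: 2 negative.
Total negative literal occurrences = 6.

6


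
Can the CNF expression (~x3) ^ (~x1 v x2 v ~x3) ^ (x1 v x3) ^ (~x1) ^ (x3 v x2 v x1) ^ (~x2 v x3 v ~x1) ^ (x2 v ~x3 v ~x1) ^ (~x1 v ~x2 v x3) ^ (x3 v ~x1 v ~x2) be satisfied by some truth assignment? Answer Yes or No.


Check all 8 possible truth assignments.
Number of satisfying assignments found: 0.
The formula is unsatisfiable.

No


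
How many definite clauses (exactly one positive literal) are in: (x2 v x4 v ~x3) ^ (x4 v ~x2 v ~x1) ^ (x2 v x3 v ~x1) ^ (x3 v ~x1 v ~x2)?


A definite clause has exactly one positive literal.
Clause 1: 2 positive -> not definite
Clause 2: 1 positive -> definite
Clause 3: 2 positive -> not definite
Clause 4: 1 positive -> definite
Definite clause count = 2.

2


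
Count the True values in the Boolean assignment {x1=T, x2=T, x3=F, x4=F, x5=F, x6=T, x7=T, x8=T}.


The weight is the number of variables assigned True.
True variables: x1, x2, x6, x7, x8.
Weight = 5.

5


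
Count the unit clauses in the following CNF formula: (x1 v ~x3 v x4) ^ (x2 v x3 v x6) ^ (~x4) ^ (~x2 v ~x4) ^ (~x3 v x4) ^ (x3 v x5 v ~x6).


A unit clause contains exactly one literal.
Unit clauses found: (~x4).
Count = 1.

1


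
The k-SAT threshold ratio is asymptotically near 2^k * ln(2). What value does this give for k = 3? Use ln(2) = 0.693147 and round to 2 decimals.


Using the asymptotic formula: threshold ~ 2^k * ln(2).
2^3 = 8.
8 * 0.693147 = 5.55.

5.55


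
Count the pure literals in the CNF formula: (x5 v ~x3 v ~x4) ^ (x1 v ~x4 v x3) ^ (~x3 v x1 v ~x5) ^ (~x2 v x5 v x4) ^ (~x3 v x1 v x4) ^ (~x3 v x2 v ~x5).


A pure literal appears in only one polarity across all clauses.
Pure literals: x1 (positive only).
Count = 1.

1


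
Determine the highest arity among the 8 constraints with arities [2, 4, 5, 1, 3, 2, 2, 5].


The arities are: 2, 4, 5, 1, 3, 2, 2, 5.
Scan for the maximum value.
Maximum arity = 5.

5


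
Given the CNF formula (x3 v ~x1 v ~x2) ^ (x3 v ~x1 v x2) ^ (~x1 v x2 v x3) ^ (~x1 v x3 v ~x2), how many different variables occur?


Identify each distinct variable in the formula.
Variables found: x1, x2, x3.
Total distinct variables = 3.

3


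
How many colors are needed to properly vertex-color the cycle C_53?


An odd cycle cannot be 2-colored: alternating two colors around the cycle returns to the start with a conflict.
Since 53 is odd, three colors are required (and three suffice).
Chromatic number = 3.

3


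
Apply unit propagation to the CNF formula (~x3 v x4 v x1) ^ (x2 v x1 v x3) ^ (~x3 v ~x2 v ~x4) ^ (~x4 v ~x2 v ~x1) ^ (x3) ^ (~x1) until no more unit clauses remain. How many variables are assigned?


Unit propagation repeatedly assigns the literal in any unit clause, then simplifies.
Assignments in order: x3 = T, x1 = F, x4 = T, x2 = F.
No further unit clauses remain.
Total variables assigned = 4.

4


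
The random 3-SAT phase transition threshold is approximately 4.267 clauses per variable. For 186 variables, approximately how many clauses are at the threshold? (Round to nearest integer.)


The 3-SAT phase transition occurs at approximately 4.267 clauses per variable.
m = 4.267 * 186 = 793.662.
Rounded to nearest integer: 794.

794


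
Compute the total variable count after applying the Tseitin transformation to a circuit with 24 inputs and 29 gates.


The Tseitin transformation introduces one auxiliary variable per gate.
Total variables = inputs + gates = 24 + 29 = 53.

53


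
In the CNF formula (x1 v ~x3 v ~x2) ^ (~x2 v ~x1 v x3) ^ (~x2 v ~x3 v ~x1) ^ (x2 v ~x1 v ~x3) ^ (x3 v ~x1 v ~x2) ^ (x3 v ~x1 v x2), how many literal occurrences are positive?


Scan each clause for unnegated literals.
Clause 1: 1 positive; Clause 2: 1 positive; Clause 3: 0 positive; Clause 4: 1 positive; Clause 5: 1 positive; Clause 6: 2 positive.
Total positive literal occurrences = 6.

6


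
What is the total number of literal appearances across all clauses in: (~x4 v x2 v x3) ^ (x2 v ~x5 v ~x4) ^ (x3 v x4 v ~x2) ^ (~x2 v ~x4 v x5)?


Clause lengths: 3, 3, 3, 3.
Sum = 3 + 3 + 3 + 3 = 12.

12


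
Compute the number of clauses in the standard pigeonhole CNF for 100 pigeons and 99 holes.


The PHP encoding has two parts:
1) At-least-one-hole clauses: 100 (one per pigeon, each with 99 literals).
2) At-most-one-pigeon-per-hole clauses: 99 holes * C(100,2) = 99 * 4950 = 490050.
Total clauses = 100 + 490050 = 490150.

490150


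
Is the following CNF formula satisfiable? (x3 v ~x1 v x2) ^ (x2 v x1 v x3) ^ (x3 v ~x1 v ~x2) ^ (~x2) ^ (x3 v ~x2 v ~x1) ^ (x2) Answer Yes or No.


Check all 8 possible truth assignments.
Number of satisfying assignments found: 0.
The formula is unsatisfiable.

No


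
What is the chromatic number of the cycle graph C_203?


An odd cycle cannot be 2-colored: alternating two colors around the cycle returns to the start with a conflict.
Since 203 is odd, three colors are required (and three suffice).
Chromatic number = 3.

3


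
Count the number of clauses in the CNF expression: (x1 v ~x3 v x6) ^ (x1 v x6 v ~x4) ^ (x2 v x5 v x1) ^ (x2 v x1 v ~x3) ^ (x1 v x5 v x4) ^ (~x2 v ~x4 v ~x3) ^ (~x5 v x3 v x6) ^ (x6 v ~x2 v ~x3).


Each group enclosed in parentheses joined by ^ is one clause.
Counting the conjuncts: 8 clauses.

8


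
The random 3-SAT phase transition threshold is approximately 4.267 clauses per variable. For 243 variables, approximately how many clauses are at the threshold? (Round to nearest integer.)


The 3-SAT phase transition occurs at approximately 4.267 clauses per variable.
m = 4.267 * 243 = 1036.881.
Rounded to nearest integer: 1037.

1037


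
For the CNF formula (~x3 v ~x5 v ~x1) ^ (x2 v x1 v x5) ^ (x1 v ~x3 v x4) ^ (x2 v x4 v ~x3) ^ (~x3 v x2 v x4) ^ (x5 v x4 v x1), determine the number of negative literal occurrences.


Scan each clause for negated literals.
Clause 1: 3 negative; Clause 2: 0 negative; Clause 3: 1 negative; Clause 4: 1 negative; Clause 5: 1 negative; Clause 6: 0 negative.
Total negative literal occurrences = 6.

6


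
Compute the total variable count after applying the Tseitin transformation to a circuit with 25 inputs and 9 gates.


The Tseitin transformation introduces one auxiliary variable per gate.
Total variables = inputs + gates = 25 + 9 = 34.

34


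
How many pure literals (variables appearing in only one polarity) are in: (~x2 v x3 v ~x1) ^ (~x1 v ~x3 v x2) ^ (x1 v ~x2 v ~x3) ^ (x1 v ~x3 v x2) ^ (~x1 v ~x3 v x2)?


A pure literal appears in only one polarity across all clauses.
No pure literals found.
Count = 0.

0


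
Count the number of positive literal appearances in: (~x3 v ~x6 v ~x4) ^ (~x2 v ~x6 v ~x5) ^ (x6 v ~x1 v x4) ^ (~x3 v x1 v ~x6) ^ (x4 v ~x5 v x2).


Scan each clause for unnegated literals.
Clause 1: 0 positive; Clause 2: 0 positive; Clause 3: 2 positive; Clause 4: 1 positive; Clause 5: 2 positive.
Total positive literal occurrences = 5.

5


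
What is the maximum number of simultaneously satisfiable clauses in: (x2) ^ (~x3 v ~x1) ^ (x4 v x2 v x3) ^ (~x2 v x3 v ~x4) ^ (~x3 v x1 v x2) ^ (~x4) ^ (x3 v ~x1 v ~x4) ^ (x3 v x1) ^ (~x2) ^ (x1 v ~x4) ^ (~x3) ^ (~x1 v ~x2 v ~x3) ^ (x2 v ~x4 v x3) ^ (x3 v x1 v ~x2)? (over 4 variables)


Enumerate all 16 truth assignments.
For each, count how many of the 14 clauses are satisfied.
The formula is not fully satisfiable, so the maximum is below 14.
Maximum simultaneously satisfiable clauses = 13.

13


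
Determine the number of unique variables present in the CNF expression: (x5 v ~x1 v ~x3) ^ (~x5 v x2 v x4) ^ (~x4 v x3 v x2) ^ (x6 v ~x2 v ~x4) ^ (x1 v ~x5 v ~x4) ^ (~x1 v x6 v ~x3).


Identify each distinct variable in the formula.
Variables found: x1, x2, x3, x4, x5, x6.
Total distinct variables = 6.

6


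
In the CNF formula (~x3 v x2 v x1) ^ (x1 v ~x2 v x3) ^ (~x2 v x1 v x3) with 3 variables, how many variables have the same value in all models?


Find all satisfying assignments: 6 model(s).
Check which variables have the same value in every model.
No variable is fixed across all models.
Backbone size = 0.

0


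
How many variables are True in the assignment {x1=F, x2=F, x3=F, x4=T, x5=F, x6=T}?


The weight is the number of variables assigned True.
True variables: x4, x6.
Weight = 2.

2


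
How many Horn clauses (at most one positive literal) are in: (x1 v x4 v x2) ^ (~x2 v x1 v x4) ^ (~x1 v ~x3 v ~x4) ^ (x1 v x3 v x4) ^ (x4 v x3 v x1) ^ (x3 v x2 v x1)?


A Horn clause has at most one positive literal.
Clause 1: 3 positive lit(s) -> not Horn
Clause 2: 2 positive lit(s) -> not Horn
Clause 3: 0 positive lit(s) -> Horn
Clause 4: 3 positive lit(s) -> not Horn
Clause 5: 3 positive lit(s) -> not Horn
Clause 6: 3 positive lit(s) -> not Horn
Total Horn clauses = 1.

1


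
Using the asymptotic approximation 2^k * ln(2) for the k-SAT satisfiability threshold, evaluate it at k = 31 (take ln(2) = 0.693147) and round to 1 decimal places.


Using the asymptotic formula: threshold ~ 2^k * ln(2).
2^31 = 2147483648.
2147483648 * 0.693147 = 1488521848.2.

1488521848.2


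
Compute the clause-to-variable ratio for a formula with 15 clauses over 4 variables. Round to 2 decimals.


Clause-to-variable ratio = clauses / variables.
15 / 4 = 3.75.

3.75


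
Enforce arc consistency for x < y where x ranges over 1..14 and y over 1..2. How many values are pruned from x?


For the constraint x < y, x needs a supporting value in y's domain.
x can be at most 1 (one less than y's maximum).
Valid x values from domain: 1 out of 14.
Pruned = 14 - 1 = 13.

13


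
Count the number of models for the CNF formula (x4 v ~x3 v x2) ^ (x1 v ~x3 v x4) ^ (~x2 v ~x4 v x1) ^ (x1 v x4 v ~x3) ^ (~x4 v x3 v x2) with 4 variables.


Enumerate all 16 truth assignments over 4 variables.
Test each against every clause.
Satisfying assignments found: 9.

9


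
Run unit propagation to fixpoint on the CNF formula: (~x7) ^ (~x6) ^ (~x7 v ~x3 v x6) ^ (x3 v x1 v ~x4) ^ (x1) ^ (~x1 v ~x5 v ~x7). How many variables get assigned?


Unit propagation repeatedly assigns the literal in any unit clause, then simplifies.
Assignments in order: x7 = F, x6 = F, x1 = T.
No further unit clauses remain.
Total variables assigned = 3.

3


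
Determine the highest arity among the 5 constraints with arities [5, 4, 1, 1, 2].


The arities are: 5, 4, 1, 1, 2.
Scan for the maximum value.
Maximum arity = 5.

5


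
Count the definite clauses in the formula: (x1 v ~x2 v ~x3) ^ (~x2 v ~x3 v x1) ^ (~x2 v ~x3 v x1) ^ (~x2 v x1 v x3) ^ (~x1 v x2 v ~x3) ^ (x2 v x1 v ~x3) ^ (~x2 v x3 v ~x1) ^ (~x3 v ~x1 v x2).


A definite clause has exactly one positive literal.
Clause 1: 1 positive -> definite
Clause 2: 1 positive -> definite
Clause 3: 1 positive -> definite
Clause 4: 2 positive -> not definite
Clause 5: 1 positive -> definite
Clause 6: 2 positive -> not definite
Clause 7: 1 positive -> definite
Clause 8: 1 positive -> definite
Definite clause count = 6.

6


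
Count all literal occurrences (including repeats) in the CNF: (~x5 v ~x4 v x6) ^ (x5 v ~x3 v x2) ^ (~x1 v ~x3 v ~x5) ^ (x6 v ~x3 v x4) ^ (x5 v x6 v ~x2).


Clause lengths: 3, 3, 3, 3, 3.
Sum = 3 + 3 + 3 + 3 + 3 = 15.

15


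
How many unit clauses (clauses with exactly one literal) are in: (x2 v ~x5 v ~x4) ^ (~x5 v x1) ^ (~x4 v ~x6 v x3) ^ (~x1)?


A unit clause contains exactly one literal.
Unit clauses found: (~x1).
Count = 1.

1


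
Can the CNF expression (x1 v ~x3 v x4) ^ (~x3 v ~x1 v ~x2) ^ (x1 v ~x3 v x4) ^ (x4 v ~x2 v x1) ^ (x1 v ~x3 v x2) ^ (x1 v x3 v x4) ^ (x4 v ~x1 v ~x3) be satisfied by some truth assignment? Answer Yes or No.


Check all 16 possible truth assignments.
Number of satisfying assignments found: 8.
The formula is satisfiable.

Yes


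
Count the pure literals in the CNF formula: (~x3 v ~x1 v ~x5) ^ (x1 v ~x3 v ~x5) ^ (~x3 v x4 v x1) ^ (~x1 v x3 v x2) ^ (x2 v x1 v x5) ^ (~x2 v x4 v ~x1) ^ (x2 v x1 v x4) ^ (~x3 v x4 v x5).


A pure literal appears in only one polarity across all clauses.
Pure literals: x4 (positive only).
Count = 1.

1


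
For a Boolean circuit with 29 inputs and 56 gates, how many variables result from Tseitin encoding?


The Tseitin transformation introduces one auxiliary variable per gate.
Total variables = inputs + gates = 29 + 56 = 85.

85


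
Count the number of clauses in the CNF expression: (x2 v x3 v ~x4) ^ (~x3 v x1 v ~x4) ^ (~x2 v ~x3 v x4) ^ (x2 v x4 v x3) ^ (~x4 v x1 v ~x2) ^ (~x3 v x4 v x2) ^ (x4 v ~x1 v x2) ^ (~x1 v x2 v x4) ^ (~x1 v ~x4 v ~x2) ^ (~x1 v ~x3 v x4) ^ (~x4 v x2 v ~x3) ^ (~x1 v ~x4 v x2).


Each group enclosed in parentheses joined by ^ is one clause.
Counting the conjuncts: 12 clauses.

12


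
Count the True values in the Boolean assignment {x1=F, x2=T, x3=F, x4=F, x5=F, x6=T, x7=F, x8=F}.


The weight is the number of variables assigned True.
True variables: x2, x6.
Weight = 2.

2


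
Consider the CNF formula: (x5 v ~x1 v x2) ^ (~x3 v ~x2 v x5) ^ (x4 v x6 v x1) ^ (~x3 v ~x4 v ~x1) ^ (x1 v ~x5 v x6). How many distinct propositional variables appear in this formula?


Identify each distinct variable in the formula.
Variables found: x1, x2, x3, x4, x5, x6.
Total distinct variables = 6.

6


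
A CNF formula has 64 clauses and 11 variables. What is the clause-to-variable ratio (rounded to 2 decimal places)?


Clause-to-variable ratio = clauses / variables.
64 / 11 = 5.82.

5.82


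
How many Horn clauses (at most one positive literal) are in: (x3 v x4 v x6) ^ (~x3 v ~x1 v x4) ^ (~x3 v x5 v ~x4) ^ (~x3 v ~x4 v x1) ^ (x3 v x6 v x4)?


A Horn clause has at most one positive literal.
Clause 1: 3 positive lit(s) -> not Horn
Clause 2: 1 positive lit(s) -> Horn
Clause 3: 1 positive lit(s) -> Horn
Clause 4: 1 positive lit(s) -> Horn
Clause 5: 3 positive lit(s) -> not Horn
Total Horn clauses = 3.

3


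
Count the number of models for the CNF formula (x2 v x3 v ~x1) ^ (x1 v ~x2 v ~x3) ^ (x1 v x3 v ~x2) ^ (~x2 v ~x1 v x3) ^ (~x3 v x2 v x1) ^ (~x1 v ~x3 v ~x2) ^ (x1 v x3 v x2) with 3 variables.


Enumerate all 8 truth assignments over 3 variables.
Test each against every clause.
Satisfying assignments found: 1.

1


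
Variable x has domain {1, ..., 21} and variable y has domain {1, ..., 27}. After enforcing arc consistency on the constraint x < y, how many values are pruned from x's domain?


For the constraint x < y, x needs a supporting value in y's domain.
x can be at most 26 (one less than y's maximum).
Valid x values from domain: 21 out of 21.
Pruned = 21 - 21 = 0.

0


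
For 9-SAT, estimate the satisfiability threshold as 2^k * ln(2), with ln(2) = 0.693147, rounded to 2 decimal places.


Using the asymptotic formula: threshold ~ 2^k * ln(2).
2^9 = 512.
512 * 0.693147 = 354.89.

354.89


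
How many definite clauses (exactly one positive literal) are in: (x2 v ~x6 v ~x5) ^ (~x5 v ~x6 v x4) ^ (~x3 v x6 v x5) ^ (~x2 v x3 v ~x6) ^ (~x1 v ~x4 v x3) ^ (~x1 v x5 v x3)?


A definite clause has exactly one positive literal.
Clause 1: 1 positive -> definite
Clause 2: 1 positive -> definite
Clause 3: 2 positive -> not definite
Clause 4: 1 positive -> definite
Clause 5: 1 positive -> definite
Clause 6: 2 positive -> not definite
Definite clause count = 4.

4


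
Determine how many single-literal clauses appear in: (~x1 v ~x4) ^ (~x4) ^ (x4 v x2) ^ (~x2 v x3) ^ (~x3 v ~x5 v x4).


A unit clause contains exactly one literal.
Unit clauses found: (~x4).
Count = 1.

1


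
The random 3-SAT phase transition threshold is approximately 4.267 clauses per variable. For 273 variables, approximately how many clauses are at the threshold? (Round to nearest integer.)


The 3-SAT phase transition occurs at approximately 4.267 clauses per variable.
m = 4.267 * 273 = 1164.891.
Rounded to nearest integer: 1165.

1165


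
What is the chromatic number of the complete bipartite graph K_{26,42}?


K_{26,42} is bipartite by definition: the two parts are independent sets, with every edge crossing between them.
Color all vertices in one part with color 1 and all vertices in the other part with color 2.
Since the graph has at least one edge, one color does not suffice.
Chromatic number = 2.

2


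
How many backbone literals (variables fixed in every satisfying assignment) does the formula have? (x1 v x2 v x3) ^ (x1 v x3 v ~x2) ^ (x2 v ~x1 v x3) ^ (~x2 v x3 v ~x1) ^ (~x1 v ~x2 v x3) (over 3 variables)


Find all satisfying assignments: 4 model(s).
Check which variables have the same value in every model.
Fixed variables: x3=T.
Backbone size = 1.

1


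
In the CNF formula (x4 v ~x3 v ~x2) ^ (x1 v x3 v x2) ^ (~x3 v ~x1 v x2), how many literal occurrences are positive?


Scan each clause for unnegated literals.
Clause 1: 1 positive; Clause 2: 3 positive; Clause 3: 1 positive.
Total positive literal occurrences = 5.

5


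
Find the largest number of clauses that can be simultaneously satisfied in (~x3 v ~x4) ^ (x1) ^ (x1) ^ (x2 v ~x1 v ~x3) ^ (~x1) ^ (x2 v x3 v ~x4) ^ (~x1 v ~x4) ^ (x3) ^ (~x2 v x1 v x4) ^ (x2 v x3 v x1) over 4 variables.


Enumerate all 16 truth assignments.
For each, count how many of the 10 clauses are satisfied.
The formula is not fully satisfiable, so the maximum is below 10.
Maximum simultaneously satisfiable clauses = 9.

9


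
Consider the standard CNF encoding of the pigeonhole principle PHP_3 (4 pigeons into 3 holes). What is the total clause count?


The PHP encoding has two parts:
1) At-least-one-hole clauses: 4 (one per pigeon, each with 3 literals).
2) At-most-one-pigeon-per-hole clauses: 3 holes * C(4,2) = 3 * 6 = 18.
Total clauses = 4 + 18 = 22.

22


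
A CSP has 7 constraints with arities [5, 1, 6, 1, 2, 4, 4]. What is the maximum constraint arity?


The arities are: 5, 1, 6, 1, 2, 4, 4.
Scan for the maximum value.
Maximum arity = 6.

6


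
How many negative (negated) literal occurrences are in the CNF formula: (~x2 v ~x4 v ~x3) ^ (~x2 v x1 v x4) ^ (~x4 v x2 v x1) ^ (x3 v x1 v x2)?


Scan each clause for negated literals.
Clause 1: 3 negative; Clause 2: 1 negative; Clause 3: 1 negative; Clause 4: 0 negative.
Total negative literal occurrences = 5.

5


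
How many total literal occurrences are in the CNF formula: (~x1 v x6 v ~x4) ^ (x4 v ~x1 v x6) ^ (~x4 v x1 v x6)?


Clause lengths: 3, 3, 3.
Sum = 3 + 3 + 3 = 9.

9


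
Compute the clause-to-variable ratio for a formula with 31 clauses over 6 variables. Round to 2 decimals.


Clause-to-variable ratio = clauses / variables.
31 / 6 = 5.17.

5.17


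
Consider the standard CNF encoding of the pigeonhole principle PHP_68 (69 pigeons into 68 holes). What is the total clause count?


The PHP encoding has two parts:
1) At-least-one-hole clauses: 69 (one per pigeon, each with 68 literals).
2) At-most-one-pigeon-per-hole clauses: 68 holes * C(69,2) = 68 * 2346 = 159528.
Total clauses = 69 + 159528 = 159597.

159597


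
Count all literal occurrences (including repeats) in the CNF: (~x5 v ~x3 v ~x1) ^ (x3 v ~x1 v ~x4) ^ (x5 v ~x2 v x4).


Clause lengths: 3, 3, 3.
Sum = 3 + 3 + 3 = 9.

9


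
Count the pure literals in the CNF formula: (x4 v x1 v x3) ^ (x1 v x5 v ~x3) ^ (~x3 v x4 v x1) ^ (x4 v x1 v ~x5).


A pure literal appears in only one polarity across all clauses.
Pure literals: x1 (positive only), x4 (positive only).
Count = 2.

2


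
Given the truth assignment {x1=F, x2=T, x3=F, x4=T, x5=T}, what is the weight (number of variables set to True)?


The weight is the number of variables assigned True.
True variables: x2, x4, x5.
Weight = 3.

3


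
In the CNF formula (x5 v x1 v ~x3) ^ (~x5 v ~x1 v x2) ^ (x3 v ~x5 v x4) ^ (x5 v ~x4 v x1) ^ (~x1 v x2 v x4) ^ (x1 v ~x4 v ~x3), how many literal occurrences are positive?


Scan each clause for unnegated literals.
Clause 1: 2 positive; Clause 2: 1 positive; Clause 3: 2 positive; Clause 4: 2 positive; Clause 5: 2 positive; Clause 6: 1 positive.
Total positive literal occurrences = 10.

10


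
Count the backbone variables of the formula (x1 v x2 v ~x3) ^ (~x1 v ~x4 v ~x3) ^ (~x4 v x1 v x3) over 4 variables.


Find all satisfying assignments: 10 model(s).
Check which variables have the same value in every model.
No variable is fixed across all models.
Backbone size = 0.

0


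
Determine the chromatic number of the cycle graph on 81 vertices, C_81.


An odd cycle cannot be 2-colored: alternating two colors around the cycle returns to the start with a conflict.
Since 81 is odd, three colors are required (and three suffice).
Chromatic number = 3.

3


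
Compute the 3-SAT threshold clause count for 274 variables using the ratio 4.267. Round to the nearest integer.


The 3-SAT phase transition occurs at approximately 4.267 clauses per variable.
m = 4.267 * 274 = 1169.158.
Rounded to nearest integer: 1169.

1169


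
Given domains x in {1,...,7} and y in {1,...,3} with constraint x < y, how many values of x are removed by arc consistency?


For the constraint x < y, x needs a supporting value in y's domain.
x can be at most 2 (one less than y's maximum).
Valid x values from domain: 2 out of 7.
Pruned = 7 - 2 = 5.

5


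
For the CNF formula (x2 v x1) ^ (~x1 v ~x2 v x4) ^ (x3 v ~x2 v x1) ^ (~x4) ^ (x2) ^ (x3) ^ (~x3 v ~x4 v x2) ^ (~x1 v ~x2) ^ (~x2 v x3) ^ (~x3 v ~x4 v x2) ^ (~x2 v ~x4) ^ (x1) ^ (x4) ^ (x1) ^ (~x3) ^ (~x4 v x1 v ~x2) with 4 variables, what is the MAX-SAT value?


Enumerate all 16 truth assignments.
For each, count how many of the 16 clauses are satisfied.
The formula is not fully satisfiable, so the maximum is below 16.
Maximum simultaneously satisfiable clauses = 13.

13


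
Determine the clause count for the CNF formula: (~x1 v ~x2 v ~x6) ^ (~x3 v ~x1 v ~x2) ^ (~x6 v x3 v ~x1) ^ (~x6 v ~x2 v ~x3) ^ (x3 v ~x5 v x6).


Each group enclosed in parentheses joined by ^ is one clause.
Counting the conjuncts: 5 clauses.

5
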